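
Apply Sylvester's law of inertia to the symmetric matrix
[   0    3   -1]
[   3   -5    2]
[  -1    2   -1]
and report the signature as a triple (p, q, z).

step 0: pivot -5 → sign −
step 1: pivot 9/5 → sign +
step 2: pivot -2/9 → sign −
signature = (1, 2, 0)

Answer: (1, 2, 0)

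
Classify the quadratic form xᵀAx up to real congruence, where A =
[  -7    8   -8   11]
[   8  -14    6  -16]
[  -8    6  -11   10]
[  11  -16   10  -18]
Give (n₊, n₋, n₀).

Answer: (2, 2, 0)

Derivation:
step 0: pivot -7 → sign −
step 1: pivot -34/7 → sign −
step 2: pivot 3/17 → sign +
step 3: pivot 1 → sign +
signature = (2, 2, 0)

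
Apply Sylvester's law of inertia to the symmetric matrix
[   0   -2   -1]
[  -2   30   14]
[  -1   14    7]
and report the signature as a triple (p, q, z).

Answer: (2, 1, 0)

Derivation:
step 0: pivot 30 → sign +
step 1: pivot -2/15 → sign −
step 2: pivot 1/2 → sign +
signature = (2, 1, 0)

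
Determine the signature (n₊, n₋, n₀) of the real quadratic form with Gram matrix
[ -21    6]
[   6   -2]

Answer: (0, 2, 0)

Derivation:
step 0: pivot -21 → sign −
step 1: pivot -2/7 → sign −
signature = (0, 2, 0)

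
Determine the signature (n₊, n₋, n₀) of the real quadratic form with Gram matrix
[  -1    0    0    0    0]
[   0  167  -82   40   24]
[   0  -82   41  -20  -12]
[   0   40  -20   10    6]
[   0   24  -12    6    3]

step 0: pivot -1 → sign −
step 1: pivot 167 → sign +
step 2: pivot 123/167 → sign +
step 3: pivot 10/41 → sign +
step 4: pivot -3/5 → sign −
signature = (3, 2, 0)

Answer: (3, 2, 0)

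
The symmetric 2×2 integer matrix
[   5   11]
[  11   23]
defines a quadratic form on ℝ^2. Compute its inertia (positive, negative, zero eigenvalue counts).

Answer: (1, 1, 0)

Derivation:
step 0: pivot 5 → sign +
step 1: pivot -6/5 → sign −
signature = (1, 1, 0)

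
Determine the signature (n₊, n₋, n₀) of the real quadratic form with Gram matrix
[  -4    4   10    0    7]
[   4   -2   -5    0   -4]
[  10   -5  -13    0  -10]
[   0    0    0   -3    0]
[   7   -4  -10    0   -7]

Answer: (2, 3, 0)

Derivation:
step 0: pivot -4 → sign −
step 1: pivot 2 → sign +
step 2: pivot -1/2 → sign −
step 3: pivot -3 → sign −
step 4: pivot 3/4 → sign +
signature = (2, 3, 0)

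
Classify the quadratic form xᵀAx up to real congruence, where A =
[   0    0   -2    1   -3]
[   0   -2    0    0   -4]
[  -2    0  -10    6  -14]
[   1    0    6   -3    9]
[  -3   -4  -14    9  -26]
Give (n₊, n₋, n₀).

step 0: pivot -2 → sign −
step 1: pivot -10 → sign −
step 2: pivot 2/5 → sign +
step 3: pivot 1/2 → sign +
step 4: pivot 1 → sign +
signature = (3, 2, 0)

Answer: (3, 2, 0)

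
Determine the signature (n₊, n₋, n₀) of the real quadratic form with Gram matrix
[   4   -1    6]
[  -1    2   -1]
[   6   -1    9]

Answer: (2, 1, 0)

Derivation:
step 0: pivot 4 → sign +
step 1: pivot 7/4 → sign +
step 2: pivot -1/7 → sign −
signature = (2, 1, 0)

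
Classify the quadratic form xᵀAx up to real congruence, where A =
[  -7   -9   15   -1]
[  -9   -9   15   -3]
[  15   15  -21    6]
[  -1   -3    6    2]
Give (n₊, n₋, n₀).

Answer: (3, 1, 0)

Derivation:
step 0: pivot -7 → sign −
step 1: pivot 18/7 → sign +
step 2: pivot 4 → sign +
step 3: pivot 3/4 → sign +
signature = (3, 1, 0)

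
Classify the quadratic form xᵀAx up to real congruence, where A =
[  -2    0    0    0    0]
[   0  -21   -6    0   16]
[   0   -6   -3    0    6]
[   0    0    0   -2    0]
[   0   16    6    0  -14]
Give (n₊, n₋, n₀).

Answer: (0, 5, 0)

Derivation:
step 0: pivot -2 → sign −
step 1: pivot -21 → sign −
step 2: pivot -9/7 → sign −
step 3: pivot -2 → sign −
step 4: pivot -2/9 → sign −
signature = (0, 5, 0)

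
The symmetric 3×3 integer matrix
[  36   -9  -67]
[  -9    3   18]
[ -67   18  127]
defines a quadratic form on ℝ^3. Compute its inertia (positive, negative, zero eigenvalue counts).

Answer: (3, 0, 0)

Derivation:
step 0: pivot 36 → sign +
step 1: pivot 3/4 → sign +
step 2: pivot 2/9 → sign +
signature = (3, 0, 0)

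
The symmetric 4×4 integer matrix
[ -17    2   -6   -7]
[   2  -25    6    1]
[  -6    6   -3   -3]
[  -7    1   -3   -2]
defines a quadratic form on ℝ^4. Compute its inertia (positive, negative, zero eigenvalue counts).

Answer: (1, 3, 0)

Derivation:
step 0: pivot -17 → sign −
step 1: pivot -421/17 → sign −
step 2: pivot 105/421 → sign +
step 3: pivot -3/35 → sign −
signature = (1, 3, 0)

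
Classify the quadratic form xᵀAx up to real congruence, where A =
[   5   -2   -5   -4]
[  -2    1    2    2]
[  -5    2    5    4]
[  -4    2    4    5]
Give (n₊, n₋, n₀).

Answer: (3, 0, 1)

Derivation:
step 0: pivot 5 → sign +
step 1: pivot 1/5 → sign +
step 2: pivot 1 → sign +
step 3: row/col 3 already zero → sign 0
signature = (3, 0, 1)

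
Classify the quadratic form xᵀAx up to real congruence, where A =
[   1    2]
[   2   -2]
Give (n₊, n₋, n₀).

Answer: (1, 1, 0)

Derivation:
step 0: pivot 1 → sign +
step 1: pivot -6 → sign −
signature = (1, 1, 0)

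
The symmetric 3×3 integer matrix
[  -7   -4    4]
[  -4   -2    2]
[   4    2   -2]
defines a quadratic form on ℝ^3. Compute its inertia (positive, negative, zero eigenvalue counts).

Answer: (1, 1, 1)

Derivation:
step 0: pivot -7 → sign −
step 1: pivot 2/7 → sign +
step 2: row/col 2 already zero → sign 0
signature = (1, 1, 1)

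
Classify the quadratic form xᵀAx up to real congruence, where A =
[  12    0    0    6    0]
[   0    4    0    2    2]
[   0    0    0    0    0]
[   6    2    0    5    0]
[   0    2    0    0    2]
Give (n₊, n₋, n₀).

step 0: pivot 12 → sign +
step 1: pivot 4 → sign +
step 2: pivot 1 → sign +
step 3: row/col 3 already zero → sign 0
step 4: row/col 4 already zero → sign 0
signature = (3, 0, 2)

Answer: (3, 0, 2)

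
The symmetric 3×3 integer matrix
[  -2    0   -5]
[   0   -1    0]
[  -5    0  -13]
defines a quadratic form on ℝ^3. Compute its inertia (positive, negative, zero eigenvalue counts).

Answer: (0, 3, 0)

Derivation:
step 0: pivot -2 → sign −
step 1: pivot -1 → sign −
step 2: pivot -1/2 → sign −
signature = (0, 3, 0)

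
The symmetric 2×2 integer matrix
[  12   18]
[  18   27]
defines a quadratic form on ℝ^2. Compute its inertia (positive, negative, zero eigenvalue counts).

Answer: (1, 0, 1)

Derivation:
step 0: pivot 12 → sign +
step 1: row/col 1 already zero → sign 0
signature = (1, 0, 1)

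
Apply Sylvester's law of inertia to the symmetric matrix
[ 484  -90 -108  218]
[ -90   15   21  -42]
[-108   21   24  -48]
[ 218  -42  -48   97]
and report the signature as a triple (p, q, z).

step 0: pivot 484 → sign +
step 1: pivot -210/121 → sign −
step 2: pivot 27/70 → sign +
step 3: row/col 3 already zero → sign 0
signature = (2, 1, 1)

Answer: (2, 1, 1)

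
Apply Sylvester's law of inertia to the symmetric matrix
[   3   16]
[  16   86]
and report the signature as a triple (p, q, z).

Answer: (2, 0, 0)

Derivation:
step 0: pivot 3 → sign +
step 1: pivot 2/3 → sign +
signature = (2, 0, 0)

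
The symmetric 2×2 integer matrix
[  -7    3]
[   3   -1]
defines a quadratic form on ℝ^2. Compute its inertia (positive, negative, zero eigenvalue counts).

step 0: pivot -7 → sign −
step 1: pivot 2/7 → sign +
signature = (1, 1, 0)

Answer: (1, 1, 0)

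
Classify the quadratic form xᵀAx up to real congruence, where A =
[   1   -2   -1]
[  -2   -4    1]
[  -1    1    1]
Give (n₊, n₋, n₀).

step 0: pivot 1 → sign +
step 1: pivot -8 → sign −
step 2: pivot 1/8 → sign +
signature = (2, 1, 0)

Answer: (2, 1, 0)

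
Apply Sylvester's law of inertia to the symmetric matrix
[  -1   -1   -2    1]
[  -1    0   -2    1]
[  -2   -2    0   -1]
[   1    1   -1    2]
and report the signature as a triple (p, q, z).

Answer: (3, 1, 0)

Derivation:
step 0: pivot -1 → sign −
step 1: pivot 1 → sign +
step 2: pivot 4 → sign +
step 3: pivot 3/4 → sign +
signature = (3, 1, 0)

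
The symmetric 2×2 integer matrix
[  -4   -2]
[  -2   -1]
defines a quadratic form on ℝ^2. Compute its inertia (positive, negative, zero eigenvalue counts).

Answer: (0, 1, 1)

Derivation:
step 0: pivot -4 → sign −
step 1: row/col 1 already zero → sign 0
signature = (0, 1, 1)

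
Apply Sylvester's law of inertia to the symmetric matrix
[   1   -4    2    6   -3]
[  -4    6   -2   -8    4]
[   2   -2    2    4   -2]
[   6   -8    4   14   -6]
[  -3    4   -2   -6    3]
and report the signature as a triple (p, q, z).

step 0: pivot 1 → sign +
step 1: pivot -10 → sign −
step 2: pivot 8/5 → sign +
step 3: pivot 2 → sign +
step 4: row/col 4 already zero → sign 0
signature = (3, 1, 1)

Answer: (3, 1, 1)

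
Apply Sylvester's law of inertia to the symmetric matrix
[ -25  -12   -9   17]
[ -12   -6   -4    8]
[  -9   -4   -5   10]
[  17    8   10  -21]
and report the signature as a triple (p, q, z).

step 0: pivot -25 → sign −
step 1: pivot -6/25 → sign −
step 2: pivot -4/3 → sign −
step 3: pivot 3/4 → sign +
signature = (1, 3, 0)

Answer: (1, 3, 0)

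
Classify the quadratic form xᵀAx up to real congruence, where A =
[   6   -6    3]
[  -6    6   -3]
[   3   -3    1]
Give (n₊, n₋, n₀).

step 0: pivot 6 → sign +
step 1: pivot -1/2 → sign −
step 2: row/col 2 already zero → sign 0
signature = (1, 1, 1)

Answer: (1, 1, 1)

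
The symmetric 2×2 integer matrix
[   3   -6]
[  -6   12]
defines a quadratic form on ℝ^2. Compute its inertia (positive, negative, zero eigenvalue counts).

step 0: pivot 3 → sign +
step 1: row/col 1 already zero → sign 0
signature = (1, 0, 1)

Answer: (1, 0, 1)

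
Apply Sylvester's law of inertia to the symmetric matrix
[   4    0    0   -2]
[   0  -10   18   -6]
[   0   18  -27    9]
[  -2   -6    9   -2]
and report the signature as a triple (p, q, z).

step 0: pivot 4 → sign +
step 1: pivot -10 → sign −
step 2: pivot 27/5 → sign +
step 3: row/col 3 already zero → sign 0
signature = (2, 1, 1)

Answer: (2, 1, 1)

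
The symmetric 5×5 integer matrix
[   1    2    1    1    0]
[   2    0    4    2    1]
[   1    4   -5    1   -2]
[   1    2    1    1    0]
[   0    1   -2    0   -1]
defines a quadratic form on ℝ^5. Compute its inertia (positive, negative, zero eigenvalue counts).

step 0: pivot 1 → sign +
step 1: pivot -4 → sign −
step 2: pivot -5 → sign −
step 3: pivot -3/10 → sign −
step 4: row/col 4 already zero → sign 0
signature = (1, 3, 1)

Answer: (1, 3, 1)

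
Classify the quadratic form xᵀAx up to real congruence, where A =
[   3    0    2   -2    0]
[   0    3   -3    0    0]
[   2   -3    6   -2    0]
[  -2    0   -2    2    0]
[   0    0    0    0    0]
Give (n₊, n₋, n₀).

step 0: pivot 3 → sign +
step 1: pivot 3 → sign +
step 2: pivot 5/3 → sign +
step 3: pivot 2/5 → sign +
step 4: row/col 4 already zero → sign 0
signature = (4, 0, 1)

Answer: (4, 0, 1)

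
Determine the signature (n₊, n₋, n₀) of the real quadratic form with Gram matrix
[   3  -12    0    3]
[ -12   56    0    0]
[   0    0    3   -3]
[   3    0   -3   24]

Answer: (3, 0, 1)

Derivation:
step 0: pivot 3 → sign +
step 1: pivot 8 → sign +
step 2: pivot 3 → sign +
step 3: row/col 3 already zero → sign 0
signature = (3, 0, 1)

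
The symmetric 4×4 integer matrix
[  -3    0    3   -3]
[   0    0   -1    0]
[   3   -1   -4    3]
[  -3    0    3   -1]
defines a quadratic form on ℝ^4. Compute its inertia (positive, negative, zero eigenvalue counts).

Answer: (2, 2, 0)

Derivation:
step 0: pivot -3 → sign −
step 1: pivot -1 → sign −
step 2: pivot 1 → sign +
step 3: pivot 2 → sign +
signature = (2, 2, 0)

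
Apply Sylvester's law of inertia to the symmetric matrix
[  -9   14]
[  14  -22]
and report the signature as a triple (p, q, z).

step 0: pivot -9 → sign −
step 1: pivot -2/9 → sign −
signature = (0, 2, 0)

Answer: (0, 2, 0)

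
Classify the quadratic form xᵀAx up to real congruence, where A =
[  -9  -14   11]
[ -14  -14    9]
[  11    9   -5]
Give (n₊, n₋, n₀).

Answer: (1, 2, 0)

Derivation:
step 0: pivot -9 → sign −
step 1: pivot 70/9 → sign +
step 2: pivot -1/70 → sign −
signature = (1, 2, 0)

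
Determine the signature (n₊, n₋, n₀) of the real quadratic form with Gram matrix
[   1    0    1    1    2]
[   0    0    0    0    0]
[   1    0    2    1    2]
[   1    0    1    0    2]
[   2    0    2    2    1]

step 0: pivot 1 → sign +
step 1: pivot 1 → sign +
step 2: pivot -1 → sign −
step 3: pivot -3 → sign −
step 4: row/col 4 already zero → sign 0
signature = (2, 2, 1)

Answer: (2, 2, 1)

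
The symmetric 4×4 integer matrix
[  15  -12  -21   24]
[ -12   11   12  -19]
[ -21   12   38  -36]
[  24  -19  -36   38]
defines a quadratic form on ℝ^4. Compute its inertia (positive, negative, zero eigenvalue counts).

Answer: (2, 2, 0)

Derivation:
step 0: pivot 15 → sign +
step 1: pivot 7/5 → sign +
step 2: pivot -55/7 → sign −
step 3: pivot -3/55 → sign −
signature = (2, 2, 0)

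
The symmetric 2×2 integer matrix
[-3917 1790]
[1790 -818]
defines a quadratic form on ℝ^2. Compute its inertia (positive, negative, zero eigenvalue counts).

step 0: pivot -3917 → sign −
step 1: pivot -6/3917 → sign −
signature = (0, 2, 0)

Answer: (0, 2, 0)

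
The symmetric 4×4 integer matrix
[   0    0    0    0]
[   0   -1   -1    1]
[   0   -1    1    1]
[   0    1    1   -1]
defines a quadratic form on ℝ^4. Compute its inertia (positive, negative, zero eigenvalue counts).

step 0: pivot -1 → sign −
step 1: pivot 2 → sign +
step 2: row/col 2 already zero → sign 0
step 3: row/col 3 already zero → sign 0
signature = (1, 1, 2)

Answer: (1, 1, 2)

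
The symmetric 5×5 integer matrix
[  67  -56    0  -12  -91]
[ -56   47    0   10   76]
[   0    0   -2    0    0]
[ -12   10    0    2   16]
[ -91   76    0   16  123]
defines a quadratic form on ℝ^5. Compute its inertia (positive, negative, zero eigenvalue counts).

step 0: pivot 67 → sign +
step 1: pivot 13/67 → sign +
step 2: pivot -2 → sign −
step 3: pivot -2/13 → sign −
step 4: row/col 4 already zero → sign 0
signature = (2, 2, 1)

Answer: (2, 2, 1)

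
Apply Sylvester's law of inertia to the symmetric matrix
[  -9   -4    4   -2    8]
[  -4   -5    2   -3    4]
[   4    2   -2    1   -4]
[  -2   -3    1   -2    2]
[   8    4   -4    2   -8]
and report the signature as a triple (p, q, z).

Answer: (0, 4, 1)

Derivation:
step 0: pivot -9 → sign −
step 1: pivot -29/9 → sign −
step 2: pivot -6/29 → sign −
step 3: pivot -1/6 → sign −
step 4: row/col 4 already zero → sign 0
signature = (0, 4, 1)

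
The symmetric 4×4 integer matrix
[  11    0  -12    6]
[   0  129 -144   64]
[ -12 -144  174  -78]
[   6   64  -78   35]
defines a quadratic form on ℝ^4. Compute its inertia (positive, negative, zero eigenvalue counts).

Answer: (3, 1, 0)

Derivation:
step 0: pivot 11 → sign +
step 1: pivot 129 → sign +
step 2: pivot 78/473 → sign +
step 3: pivot -1/39 → sign −
signature = (3, 1, 0)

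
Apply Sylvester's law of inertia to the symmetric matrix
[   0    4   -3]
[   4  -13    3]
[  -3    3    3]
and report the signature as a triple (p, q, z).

Answer: (2, 1, 0)

Derivation:
step 0: pivot -13 → sign −
step 1: pivot 16/13 → sign +
step 2: pivot 3/16 → sign +
signature = (2, 1, 0)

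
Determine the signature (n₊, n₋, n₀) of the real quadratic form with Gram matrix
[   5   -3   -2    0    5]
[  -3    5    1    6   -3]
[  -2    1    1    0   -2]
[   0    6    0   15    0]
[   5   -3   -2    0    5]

step 0: pivot 5 → sign +
step 1: pivot 16/5 → sign +
step 2: pivot 3/16 → sign +
step 3: pivot 3 → sign +
step 4: row/col 4 already zero → sign 0
signature = (4, 0, 1)

Answer: (4, 0, 1)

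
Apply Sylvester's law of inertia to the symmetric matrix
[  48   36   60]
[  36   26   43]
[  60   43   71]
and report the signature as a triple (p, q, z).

step 0: pivot 48 → sign +
step 1: pivot -1 → sign −
step 2: row/col 2 already zero → sign 0
signature = (1, 1, 1)

Answer: (1, 1, 1)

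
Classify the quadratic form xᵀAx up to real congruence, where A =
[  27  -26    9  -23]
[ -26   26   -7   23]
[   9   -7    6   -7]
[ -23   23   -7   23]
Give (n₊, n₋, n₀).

Answer: (3, 1, 0)

Derivation:
step 0: pivot 27 → sign +
step 1: pivot 26/27 → sign +
step 2: pivot 3/26 → sign +
step 3: pivot -3 → sign −
signature = (3, 1, 0)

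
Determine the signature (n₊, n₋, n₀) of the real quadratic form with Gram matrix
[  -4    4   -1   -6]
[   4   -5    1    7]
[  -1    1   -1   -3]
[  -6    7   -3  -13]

Answer: (0, 3, 1)

Derivation:
step 0: pivot -4 → sign −
step 1: pivot -1 → sign −
step 2: pivot -3/4 → sign −
step 3: row/col 3 already zero → sign 0
signature = (0, 3, 1)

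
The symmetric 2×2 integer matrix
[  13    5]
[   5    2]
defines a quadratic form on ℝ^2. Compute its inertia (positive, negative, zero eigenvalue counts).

Answer: (2, 0, 0)

Derivation:
step 0: pivot 13 → sign +
step 1: pivot 1/13 → sign +
signature = (2, 0, 0)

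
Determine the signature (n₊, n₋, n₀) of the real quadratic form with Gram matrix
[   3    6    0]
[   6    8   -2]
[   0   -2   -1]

step 0: pivot 3 → sign +
step 1: pivot -4 → sign −
step 2: row/col 2 already zero → sign 0
signature = (1, 1, 1)

Answer: (1, 1, 1)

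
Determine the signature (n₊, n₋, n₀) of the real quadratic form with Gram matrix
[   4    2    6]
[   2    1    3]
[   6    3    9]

step 0: pivot 4 → sign +
step 1: row/col 1 already zero → sign 0
step 2: row/col 2 already zero → sign 0
signature = (1, 0, 2)

Answer: (1, 0, 2)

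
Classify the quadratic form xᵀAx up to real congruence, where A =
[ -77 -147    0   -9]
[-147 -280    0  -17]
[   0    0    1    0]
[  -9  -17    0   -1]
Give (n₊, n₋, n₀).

step 0: pivot -77 → sign −
step 1: pivot 7/11 → sign +
step 2: pivot 1 → sign +
step 3: row/col 3 already zero → sign 0
signature = (2, 1, 1)

Answer: (2, 1, 1)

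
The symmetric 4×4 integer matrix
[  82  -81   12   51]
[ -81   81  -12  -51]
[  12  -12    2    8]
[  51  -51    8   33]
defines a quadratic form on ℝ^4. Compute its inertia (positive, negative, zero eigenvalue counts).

step 0: pivot 82 → sign +
step 1: pivot 81/82 → sign +
step 2: pivot 2/9 → sign +
step 3: row/col 3 already zero → sign 0
signature = (3, 0, 1)

Answer: (3, 0, 1)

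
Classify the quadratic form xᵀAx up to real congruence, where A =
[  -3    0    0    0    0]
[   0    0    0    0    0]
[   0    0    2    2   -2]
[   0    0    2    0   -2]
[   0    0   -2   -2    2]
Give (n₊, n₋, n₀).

Answer: (1, 2, 2)

Derivation:
step 0: pivot -3 → sign −
step 1: pivot 2 → sign +
step 2: pivot -2 → sign −
step 3: row/col 3 already zero → sign 0
step 4: row/col 4 already zero → sign 0
signature = (1, 2, 2)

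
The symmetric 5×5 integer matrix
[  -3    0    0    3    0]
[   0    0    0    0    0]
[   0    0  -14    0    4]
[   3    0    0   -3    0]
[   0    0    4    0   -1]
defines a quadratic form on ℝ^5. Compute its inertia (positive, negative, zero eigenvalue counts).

step 0: pivot -3 → sign −
step 1: pivot -14 → sign −
step 2: pivot 1/7 → sign +
step 3: row/col 3 already zero → sign 0
step 4: row/col 4 already zero → sign 0
signature = (1, 2, 2)

Answer: (1, 2, 2)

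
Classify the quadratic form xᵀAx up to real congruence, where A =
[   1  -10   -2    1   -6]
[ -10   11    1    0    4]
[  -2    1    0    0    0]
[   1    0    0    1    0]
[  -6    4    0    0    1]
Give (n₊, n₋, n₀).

step 0: pivot 1 → sign +
step 1: pivot -89 → sign −
step 2: pivot 5/89 → sign +
step 3: pivot 4/5 → sign +
step 4: row/col 4 already zero → sign 0
signature = (3, 1, 1)

Answer: (3, 1, 1)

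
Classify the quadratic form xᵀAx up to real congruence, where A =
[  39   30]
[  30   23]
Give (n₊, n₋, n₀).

Answer: (1, 1, 0)

Derivation:
step 0: pivot 39 → sign +
step 1: pivot -1/13 → sign −
signature = (1, 1, 0)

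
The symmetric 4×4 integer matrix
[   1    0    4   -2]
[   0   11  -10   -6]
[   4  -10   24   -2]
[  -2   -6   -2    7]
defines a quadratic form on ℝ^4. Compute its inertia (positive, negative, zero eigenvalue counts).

step 0: pivot 1 → sign +
step 1: pivot 11 → sign +
step 2: pivot -12/11 → sign −
step 3: row/col 3 already zero → sign 0
signature = (2, 1, 1)

Answer: (2, 1, 1)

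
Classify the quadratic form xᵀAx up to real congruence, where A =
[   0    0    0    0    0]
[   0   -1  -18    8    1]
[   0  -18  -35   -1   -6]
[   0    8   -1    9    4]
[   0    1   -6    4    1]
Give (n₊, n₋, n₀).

Answer: (2, 1, 2)

Derivation:
step 0: pivot -1 → sign −
step 1: pivot 289 → sign +
step 2: pivot 72/289 → sign +
step 3: row/col 3 already zero → sign 0
step 4: row/col 4 already zero → sign 0
signature = (2, 1, 2)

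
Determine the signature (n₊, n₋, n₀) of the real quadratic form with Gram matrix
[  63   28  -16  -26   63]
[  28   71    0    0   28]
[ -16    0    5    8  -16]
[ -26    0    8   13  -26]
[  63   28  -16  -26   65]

Answer: (4, 1, 0)

Derivation:
step 0: pivot 63 → sign +
step 1: pivot 527/9 → sign +
step 2: pivot 269/3689 → sign +
step 3: pivot -3/269 → sign −
step 4: pivot 2 → sign +
signature = (4, 1, 0)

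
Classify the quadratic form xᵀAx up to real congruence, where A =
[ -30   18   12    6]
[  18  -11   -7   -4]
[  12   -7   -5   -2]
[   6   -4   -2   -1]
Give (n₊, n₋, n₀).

step 0: pivot -30 → sign −
step 1: pivot -1/5 → sign −
step 2: pivot 1 → sign +
step 3: row/col 3 already zero → sign 0
signature = (1, 2, 1)

Answer: (1, 2, 1)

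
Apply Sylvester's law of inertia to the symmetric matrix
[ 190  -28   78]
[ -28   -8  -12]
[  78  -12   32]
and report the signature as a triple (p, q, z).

step 0: pivot 190 → sign +
step 1: pivot -1152/95 → sign −
step 2: row/col 2 already zero → sign 0
signature = (1, 1, 1)

Answer: (1, 1, 1)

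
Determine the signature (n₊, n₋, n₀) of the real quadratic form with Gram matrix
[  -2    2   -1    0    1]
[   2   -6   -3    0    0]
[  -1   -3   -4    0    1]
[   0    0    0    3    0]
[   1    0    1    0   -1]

Answer: (2, 3, 0)

Derivation:
step 0: pivot -2 → sign −
step 1: pivot -4 → sign −
step 2: pivot 1/2 → sign +
step 3: pivot 3 → sign +
step 4: pivot -3/4 → sign −
signature = (2, 3, 0)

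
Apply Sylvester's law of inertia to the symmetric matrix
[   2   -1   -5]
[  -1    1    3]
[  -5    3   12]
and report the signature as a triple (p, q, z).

Answer: (2, 1, 0)

Derivation:
step 0: pivot 2 → sign +
step 1: pivot 1/2 → sign +
step 2: pivot -1 → sign −
signature = (2, 1, 0)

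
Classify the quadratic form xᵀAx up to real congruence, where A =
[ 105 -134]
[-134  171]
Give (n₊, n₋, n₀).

step 0: pivot 105 → sign +
step 1: pivot -1/105 → sign −
signature = (1, 1, 0)

Answer: (1, 1, 0)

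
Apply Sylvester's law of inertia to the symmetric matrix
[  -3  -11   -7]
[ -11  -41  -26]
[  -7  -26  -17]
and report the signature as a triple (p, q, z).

step 0: pivot -3 → sign −
step 1: pivot -2/3 → sign −
step 2: pivot -1/2 → sign −
signature = (0, 3, 0)

Answer: (0, 3, 0)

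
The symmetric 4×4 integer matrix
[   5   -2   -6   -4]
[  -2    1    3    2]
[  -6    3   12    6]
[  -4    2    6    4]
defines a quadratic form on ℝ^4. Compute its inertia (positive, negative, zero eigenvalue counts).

Answer: (3, 0, 1)

Derivation:
step 0: pivot 5 → sign +
step 1: pivot 1/5 → sign +
step 2: pivot 3 → sign +
step 3: row/col 3 already zero → sign 0
signature = (3, 0, 1)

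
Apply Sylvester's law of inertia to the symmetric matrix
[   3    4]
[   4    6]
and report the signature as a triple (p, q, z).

step 0: pivot 3 → sign +
step 1: pivot 2/3 → sign +
signature = (2, 0, 0)

Answer: (2, 0, 0)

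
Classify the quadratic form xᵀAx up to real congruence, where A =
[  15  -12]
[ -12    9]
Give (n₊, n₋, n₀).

Answer: (1, 1, 0)

Derivation:
step 0: pivot 15 → sign +
step 1: pivot -3/5 → sign −
signature = (1, 1, 0)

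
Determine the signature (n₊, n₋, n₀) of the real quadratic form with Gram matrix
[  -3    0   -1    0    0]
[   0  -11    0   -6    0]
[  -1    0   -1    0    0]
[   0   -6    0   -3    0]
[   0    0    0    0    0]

Answer: (1, 3, 1)

Derivation:
step 0: pivot -3 → sign −
step 1: pivot -11 → sign −
step 2: pivot -2/3 → sign −
step 3: pivot 3/11 → sign +
step 4: row/col 4 already zero → sign 0
signature = (1, 3, 1)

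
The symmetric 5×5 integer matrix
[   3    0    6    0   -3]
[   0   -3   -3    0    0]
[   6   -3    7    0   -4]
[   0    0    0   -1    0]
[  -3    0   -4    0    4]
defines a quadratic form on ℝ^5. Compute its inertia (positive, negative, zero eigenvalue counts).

step 0: pivot 3 → sign +
step 1: pivot -3 → sign −
step 2: pivot -2 → sign −
step 3: pivot -1 → sign −
step 4: pivot 3 → sign +
signature = (2, 3, 0)

Answer: (2, 3, 0)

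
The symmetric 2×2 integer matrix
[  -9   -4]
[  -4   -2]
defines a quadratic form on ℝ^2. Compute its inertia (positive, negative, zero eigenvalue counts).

step 0: pivot -9 → sign −
step 1: pivot -2/9 → sign −
signature = (0, 2, 0)

Answer: (0, 2, 0)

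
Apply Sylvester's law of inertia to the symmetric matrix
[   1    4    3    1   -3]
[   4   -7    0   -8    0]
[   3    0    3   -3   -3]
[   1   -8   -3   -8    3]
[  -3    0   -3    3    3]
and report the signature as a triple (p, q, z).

Answer: (2, 2, 1)

Derivation:
step 0: pivot 1 → sign +
step 1: pivot -23 → sign −
step 2: pivot 6/23 → sign +
step 3: pivot -3 → sign −
step 4: row/col 4 already zero → sign 0
signature = (2, 2, 1)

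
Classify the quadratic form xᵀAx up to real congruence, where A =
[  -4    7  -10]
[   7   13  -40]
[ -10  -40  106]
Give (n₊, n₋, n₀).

Answer: (2, 1, 0)

Derivation:
step 0: pivot -4 → sign −
step 1: pivot 101/4 → sign +
step 2: pivot 6/101 → sign +
signature = (2, 1, 0)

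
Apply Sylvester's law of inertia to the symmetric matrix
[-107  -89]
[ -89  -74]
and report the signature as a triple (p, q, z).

Answer: (1, 1, 0)

Derivation:
step 0: pivot -107 → sign −
step 1: pivot 3/107 → sign +
signature = (1, 1, 0)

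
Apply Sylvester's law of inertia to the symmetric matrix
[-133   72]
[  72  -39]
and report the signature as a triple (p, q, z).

step 0: pivot -133 → sign −
step 1: pivot -3/133 → sign −
signature = (0, 2, 0)

Answer: (0, 2, 0)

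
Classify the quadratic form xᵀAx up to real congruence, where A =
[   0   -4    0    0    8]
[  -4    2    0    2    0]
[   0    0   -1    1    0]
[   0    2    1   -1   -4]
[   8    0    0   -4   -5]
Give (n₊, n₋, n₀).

step 0: pivot 2 → sign +
step 1: pivot -8 → sign −
step 2: pivot -1 → sign −
step 3: pivot 3 → sign +
step 4: row/col 4 already zero → sign 0
signature = (2, 2, 1)

Answer: (2, 2, 1)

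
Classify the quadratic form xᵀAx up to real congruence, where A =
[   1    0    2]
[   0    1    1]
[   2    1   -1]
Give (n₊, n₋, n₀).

Answer: (2, 1, 0)

Derivation:
step 0: pivot 1 → sign +
step 1: pivot 1 → sign +
step 2: pivot -6 → sign −
signature = (2, 1, 0)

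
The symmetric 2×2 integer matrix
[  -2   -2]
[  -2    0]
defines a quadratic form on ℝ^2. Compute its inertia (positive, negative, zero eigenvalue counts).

Answer: (1, 1, 0)

Derivation:
step 0: pivot -2 → sign −
step 1: pivot 2 → sign +
signature = (1, 1, 0)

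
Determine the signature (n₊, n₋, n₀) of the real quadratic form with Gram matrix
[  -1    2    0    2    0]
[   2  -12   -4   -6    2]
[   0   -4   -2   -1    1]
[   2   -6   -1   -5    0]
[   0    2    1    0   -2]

Answer: (0, 4, 1)

Derivation:
step 0: pivot -1 → sign −
step 1: pivot -8 → sign −
step 2: pivot -1/2 → sign −
step 3: pivot -1 → sign −
step 4: row/col 4 already zero → sign 0
signature = (0, 4, 1)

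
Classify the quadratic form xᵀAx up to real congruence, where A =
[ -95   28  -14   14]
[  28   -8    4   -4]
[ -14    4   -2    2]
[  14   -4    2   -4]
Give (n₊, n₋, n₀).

step 0: pivot -95 → sign −
step 1: pivot 24/95 → sign +
step 2: pivot -2 → sign −
step 3: row/col 3 already zero → sign 0
signature = (1, 2, 1)

Answer: (1, 2, 1)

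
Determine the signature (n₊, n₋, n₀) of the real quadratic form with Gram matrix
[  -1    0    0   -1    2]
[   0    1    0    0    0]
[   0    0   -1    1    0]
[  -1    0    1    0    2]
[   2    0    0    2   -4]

step 0: pivot -1 → sign −
step 1: pivot 1 → sign +
step 2: pivot -1 → sign −
step 3: pivot 2 → sign +
step 4: row/col 4 already zero → sign 0
signature = (2, 2, 1)

Answer: (2, 2, 1)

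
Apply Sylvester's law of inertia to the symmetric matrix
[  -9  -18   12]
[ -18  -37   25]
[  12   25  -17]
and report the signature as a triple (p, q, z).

Answer: (0, 2, 1)

Derivation:
step 0: pivot -9 → sign −
step 1: pivot -1 → sign −
step 2: row/col 2 already zero → sign 0
signature = (0, 2, 1)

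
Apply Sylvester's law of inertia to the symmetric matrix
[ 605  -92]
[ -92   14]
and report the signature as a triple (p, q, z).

Answer: (2, 0, 0)

Derivation:
step 0: pivot 605 → sign +
step 1: pivot 6/605 → sign +
signature = (2, 0, 0)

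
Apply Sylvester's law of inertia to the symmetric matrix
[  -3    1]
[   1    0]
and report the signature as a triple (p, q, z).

step 0: pivot -3 → sign −
step 1: pivot 1/3 → sign +
signature = (1, 1, 0)

Answer: (1, 1, 0)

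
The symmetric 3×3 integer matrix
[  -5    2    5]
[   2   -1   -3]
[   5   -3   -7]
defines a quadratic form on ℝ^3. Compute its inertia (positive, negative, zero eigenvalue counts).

Answer: (1, 2, 0)

Derivation:
step 0: pivot -5 → sign −
step 1: pivot -1/5 → sign −
step 2: pivot 3 → sign +
signature = (1, 2, 0)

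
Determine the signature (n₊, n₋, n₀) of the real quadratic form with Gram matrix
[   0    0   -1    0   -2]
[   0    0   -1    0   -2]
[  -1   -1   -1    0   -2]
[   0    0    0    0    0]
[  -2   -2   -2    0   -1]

step 0: pivot -1 → sign −
step 1: pivot 1 → sign +
step 2: pivot 3 → sign +
step 3: row/col 3 already zero → sign 0
step 4: row/col 4 already zero → sign 0
signature = (2, 1, 2)

Answer: (2, 1, 2)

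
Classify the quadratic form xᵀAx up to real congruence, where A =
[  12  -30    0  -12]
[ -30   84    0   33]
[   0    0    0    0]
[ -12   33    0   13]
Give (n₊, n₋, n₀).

step 0: pivot 12 → sign +
step 1: pivot 9 → sign +
step 2: row/col 2 already zero → sign 0
step 3: row/col 3 already zero → sign 0
signature = (2, 0, 2)

Answer: (2, 0, 2)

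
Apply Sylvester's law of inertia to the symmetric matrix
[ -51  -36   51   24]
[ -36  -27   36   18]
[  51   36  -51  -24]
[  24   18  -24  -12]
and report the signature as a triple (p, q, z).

Answer: (0, 2, 2)

Derivation:
step 0: pivot -51 → sign −
step 1: pivot -27/17 → sign −
step 2: row/col 2 already zero → sign 0
step 3: row/col 3 already zero → sign 0
signature = (0, 2, 2)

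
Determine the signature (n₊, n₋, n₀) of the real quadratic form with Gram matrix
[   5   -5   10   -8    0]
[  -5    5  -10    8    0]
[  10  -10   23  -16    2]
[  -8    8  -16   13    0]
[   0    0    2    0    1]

Answer: (3, 1, 1)

Derivation:
step 0: pivot 5 → sign +
step 1: pivot 3 → sign +
step 2: pivot 1/5 → sign +
step 3: pivot -1/3 → sign −
step 4: row/col 4 already zero → sign 0
signature = (3, 1, 1)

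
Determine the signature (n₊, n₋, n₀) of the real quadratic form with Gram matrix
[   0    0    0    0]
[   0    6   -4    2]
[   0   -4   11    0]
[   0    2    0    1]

Answer: (3, 0, 1)

Derivation:
step 0: pivot 6 → sign +
step 1: pivot 25/3 → sign +
step 2: pivot 3/25 → sign +
step 3: row/col 3 already zero → sign 0
signature = (3, 0, 1)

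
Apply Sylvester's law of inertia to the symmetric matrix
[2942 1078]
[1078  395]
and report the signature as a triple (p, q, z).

Answer: (2, 0, 0)

Derivation:
step 0: pivot 2942 → sign +
step 1: pivot 3/1471 → sign +
signature = (2, 0, 0)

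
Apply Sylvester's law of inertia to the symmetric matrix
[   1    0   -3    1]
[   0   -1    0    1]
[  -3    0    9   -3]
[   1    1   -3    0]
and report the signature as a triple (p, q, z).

Answer: (1, 1, 2)

Derivation:
step 0: pivot 1 → sign +
step 1: pivot -1 → sign −
step 2: row/col 2 already zero → sign 0
step 3: row/col 3 already zero → sign 0
signature = (1, 1, 2)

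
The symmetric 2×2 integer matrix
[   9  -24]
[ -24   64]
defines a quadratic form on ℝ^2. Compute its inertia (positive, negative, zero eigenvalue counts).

Answer: (1, 0, 1)

Derivation:
step 0: pivot 9 → sign +
step 1: row/col 1 already zero → sign 0
signature = (1, 0, 1)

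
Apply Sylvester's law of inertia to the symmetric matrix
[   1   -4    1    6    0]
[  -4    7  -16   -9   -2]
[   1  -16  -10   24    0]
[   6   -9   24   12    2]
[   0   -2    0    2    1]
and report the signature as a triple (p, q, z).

step 0: pivot 1 → sign +
step 1: pivot -9 → sign −
step 2: pivot 5 → sign +
step 3: pivot 1/5 → sign +
step 4: pivot -1/3 → sign −
signature = (3, 2, 0)

Answer: (3, 2, 0)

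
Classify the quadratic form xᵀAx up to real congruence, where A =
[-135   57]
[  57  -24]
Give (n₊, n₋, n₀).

step 0: pivot -135 → sign −
step 1: pivot 1/15 → sign +
signature = (1, 1, 0)

Answer: (1, 1, 0)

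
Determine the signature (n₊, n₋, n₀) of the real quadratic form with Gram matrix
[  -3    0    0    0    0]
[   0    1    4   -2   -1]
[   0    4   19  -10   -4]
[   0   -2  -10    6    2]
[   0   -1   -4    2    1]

step 0: pivot -3 → sign −
step 1: pivot 1 → sign +
step 2: pivot 3 → sign +
step 3: pivot 2/3 → sign +
step 4: row/col 4 already zero → sign 0
signature = (3, 1, 1)

Answer: (3, 1, 1)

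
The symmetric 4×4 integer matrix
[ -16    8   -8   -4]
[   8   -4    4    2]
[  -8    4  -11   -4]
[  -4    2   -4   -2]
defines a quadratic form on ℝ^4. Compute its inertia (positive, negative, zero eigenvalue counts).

step 0: pivot -16 → sign −
step 1: pivot -7 → sign −
step 2: pivot -3/7 → sign −
step 3: row/col 3 already zero → sign 0
signature = (0, 3, 1)

Answer: (0, 3, 1)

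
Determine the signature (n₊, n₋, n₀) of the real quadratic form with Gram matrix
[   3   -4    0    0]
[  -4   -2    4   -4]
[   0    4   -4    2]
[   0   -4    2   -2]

Answer: (2, 2, 0)

Derivation:
step 0: pivot 3 → sign +
step 1: pivot -22/3 → sign −
step 2: pivot -20/11 → sign −
step 3: pivot 1/5 → sign +
signature = (2, 2, 0)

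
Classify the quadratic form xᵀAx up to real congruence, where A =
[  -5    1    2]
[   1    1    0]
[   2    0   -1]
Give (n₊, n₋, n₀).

Answer: (1, 2, 0)

Derivation:
step 0: pivot -5 → sign −
step 1: pivot 6/5 → sign +
step 2: pivot -1/3 → sign −
signature = (1, 2, 0)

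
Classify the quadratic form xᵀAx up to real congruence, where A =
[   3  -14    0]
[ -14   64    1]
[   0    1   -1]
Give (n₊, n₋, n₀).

step 0: pivot 3 → sign +
step 1: pivot -4/3 → sign −
step 2: pivot -1/4 → sign −
signature = (1, 2, 0)

Answer: (1, 2, 0)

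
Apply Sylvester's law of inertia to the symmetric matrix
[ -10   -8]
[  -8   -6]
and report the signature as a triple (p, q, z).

step 0: pivot -10 → sign −
step 1: pivot 2/5 → sign +
signature = (1, 1, 0)

Answer: (1, 1, 0)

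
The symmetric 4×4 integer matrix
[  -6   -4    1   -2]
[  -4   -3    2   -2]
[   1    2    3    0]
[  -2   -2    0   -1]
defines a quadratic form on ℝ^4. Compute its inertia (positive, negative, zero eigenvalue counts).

step 0: pivot -6 → sign −
step 1: pivot -1/3 → sign −
step 2: pivot 17/2 → sign +
step 3: pivot -1/17 → sign −
signature = (1, 3, 0)

Answer: (1, 3, 0)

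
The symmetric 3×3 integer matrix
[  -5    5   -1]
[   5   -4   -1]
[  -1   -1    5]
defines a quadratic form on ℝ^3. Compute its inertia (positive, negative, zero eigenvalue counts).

Answer: (2, 1, 0)

Derivation:
step 0: pivot -5 → sign −
step 1: pivot 1 → sign +
step 2: pivot 6/5 → sign +
signature = (2, 1, 0)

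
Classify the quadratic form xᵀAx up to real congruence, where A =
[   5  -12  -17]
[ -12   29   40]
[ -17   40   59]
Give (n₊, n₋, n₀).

step 0: pivot 5 → sign +
step 1: pivot 1/5 → sign +
step 2: pivot -2 → sign −
signature = (2, 1, 0)

Answer: (2, 1, 0)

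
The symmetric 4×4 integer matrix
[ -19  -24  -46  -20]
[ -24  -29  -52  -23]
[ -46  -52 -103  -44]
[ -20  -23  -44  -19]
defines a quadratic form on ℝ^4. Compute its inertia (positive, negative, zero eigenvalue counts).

step 0: pivot -19 → sign −
step 1: pivot 25/19 → sign +
step 2: pivot -499/25 → sign −
step 3: pivot 6/499 → sign +
signature = (2, 2, 0)

Answer: (2, 2, 0)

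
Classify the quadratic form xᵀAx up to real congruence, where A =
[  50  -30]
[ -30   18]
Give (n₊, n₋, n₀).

Answer: (1, 0, 1)

Derivation:
step 0: pivot 50 → sign +
step 1: row/col 1 already zero → sign 0
signature = (1, 0, 1)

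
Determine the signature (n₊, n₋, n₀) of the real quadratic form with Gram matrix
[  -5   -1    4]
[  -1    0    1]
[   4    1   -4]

step 0: pivot -5 → sign −
step 1: pivot 1/5 → sign +
step 2: pivot -1 → sign −
signature = (1, 2, 0)

Answer: (1, 2, 0)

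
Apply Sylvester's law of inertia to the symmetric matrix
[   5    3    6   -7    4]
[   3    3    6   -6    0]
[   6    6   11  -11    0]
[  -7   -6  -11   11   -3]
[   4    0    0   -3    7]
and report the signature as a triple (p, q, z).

Answer: (3, 2, 0)

Derivation:
step 0: pivot 5 → sign +
step 1: pivot 6/5 → sign +
step 2: pivot -1 → sign −
step 3: pivot -1/2 → sign −
step 4: pivot 1 → sign +
signature = (3, 2, 0)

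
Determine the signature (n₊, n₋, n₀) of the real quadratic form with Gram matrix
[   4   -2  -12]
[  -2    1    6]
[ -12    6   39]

Answer: (2, 0, 1)

Derivation:
step 0: pivot 4 → sign +
step 1: pivot 3 → sign +
step 2: row/col 2 already zero → sign 0
signature = (2, 0, 1)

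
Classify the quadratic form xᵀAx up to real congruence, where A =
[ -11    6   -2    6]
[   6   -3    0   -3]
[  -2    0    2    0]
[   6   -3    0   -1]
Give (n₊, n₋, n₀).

Answer: (2, 2, 0)

Derivation:
step 0: pivot -11 → sign −
step 1: pivot 3/11 → sign +
step 2: pivot -2 → sign −
step 3: pivot 2 → sign +
signature = (2, 2, 0)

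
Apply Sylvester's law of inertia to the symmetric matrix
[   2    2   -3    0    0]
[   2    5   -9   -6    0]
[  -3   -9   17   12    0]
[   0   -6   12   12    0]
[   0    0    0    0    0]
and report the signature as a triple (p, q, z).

step 0: pivot 2 → sign +
step 1: pivot 3 → sign +
step 2: pivot 1/2 → sign +
step 3: row/col 3 already zero → sign 0
step 4: row/col 4 already zero → sign 0
signature = (3, 0, 2)

Answer: (3, 0, 2)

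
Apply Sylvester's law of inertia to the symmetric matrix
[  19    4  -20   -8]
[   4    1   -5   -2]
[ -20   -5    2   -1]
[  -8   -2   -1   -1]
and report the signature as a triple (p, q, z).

step 0: pivot 19 → sign +
step 1: pivot 3/19 → sign +
step 2: pivot -23 → sign −
step 3: pivot 6/23 → sign +
signature = (3, 1, 0)

Answer: (3, 1, 0)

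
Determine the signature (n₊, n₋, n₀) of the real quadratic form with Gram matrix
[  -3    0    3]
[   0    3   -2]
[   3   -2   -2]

step 0: pivot -3 → sign −
step 1: pivot 3 → sign +
step 2: pivot -1/3 → sign −
signature = (1, 2, 0)

Answer: (1, 2, 0)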